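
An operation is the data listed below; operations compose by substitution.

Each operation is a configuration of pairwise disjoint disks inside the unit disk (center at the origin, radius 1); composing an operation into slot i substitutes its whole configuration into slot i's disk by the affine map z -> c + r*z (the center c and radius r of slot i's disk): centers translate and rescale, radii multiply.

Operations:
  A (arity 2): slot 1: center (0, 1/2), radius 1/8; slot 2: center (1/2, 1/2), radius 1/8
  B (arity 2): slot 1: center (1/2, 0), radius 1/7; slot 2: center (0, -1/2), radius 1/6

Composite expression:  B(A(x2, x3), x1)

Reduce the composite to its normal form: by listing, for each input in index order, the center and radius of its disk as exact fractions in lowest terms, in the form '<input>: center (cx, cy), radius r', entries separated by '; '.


x1: center (0, -1/2), radius 1/6; x2: center (1/2, 1/14), radius 1/56; x3: center (4/7, 1/14), radius 1/56

Follow each x-input down from B: c' goes to c + r*c', radius to r*r'.
for x2, the 2-step affine chain lands on center (1/2, 1/14), radius 1/56
for x3, the 2-step affine chain lands on center (4/7, 1/14), radius 1/56
for x1, the 1-step affine chain lands on center (0, -1/2), radius 1/6


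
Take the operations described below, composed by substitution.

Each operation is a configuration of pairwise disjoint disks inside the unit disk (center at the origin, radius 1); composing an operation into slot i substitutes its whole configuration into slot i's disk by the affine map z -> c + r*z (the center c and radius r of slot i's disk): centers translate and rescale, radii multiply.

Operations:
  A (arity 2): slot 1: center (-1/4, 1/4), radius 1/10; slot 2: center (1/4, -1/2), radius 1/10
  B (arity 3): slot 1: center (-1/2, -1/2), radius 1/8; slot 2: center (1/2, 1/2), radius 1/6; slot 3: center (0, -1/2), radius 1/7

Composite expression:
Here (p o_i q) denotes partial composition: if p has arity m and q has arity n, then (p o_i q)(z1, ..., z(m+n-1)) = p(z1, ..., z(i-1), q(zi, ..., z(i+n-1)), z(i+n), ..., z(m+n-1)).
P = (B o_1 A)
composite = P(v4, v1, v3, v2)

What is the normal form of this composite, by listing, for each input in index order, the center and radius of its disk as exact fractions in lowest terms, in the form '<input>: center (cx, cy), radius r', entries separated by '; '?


Only the slot chain above each v matters under B; compose those maps.
input v4: composing its 2 substitution steps yields center (-17/32, -15/32), radius 1/80
input v1: composing its 2 substitution steps yields center (-15/32, -9/16), radius 1/80
input v3: composing its 1 substitution step yields center (1/2, 1/2), radius 1/6
input v2: composing its 1 substitution step yields center (0, -1/2), radius 1/7

v1: center (-15/32, -9/16), radius 1/80; v2: center (0, -1/2), radius 1/7; v3: center (1/2, 1/2), radius 1/6; v4: center (-17/32, -15/32), radius 1/80


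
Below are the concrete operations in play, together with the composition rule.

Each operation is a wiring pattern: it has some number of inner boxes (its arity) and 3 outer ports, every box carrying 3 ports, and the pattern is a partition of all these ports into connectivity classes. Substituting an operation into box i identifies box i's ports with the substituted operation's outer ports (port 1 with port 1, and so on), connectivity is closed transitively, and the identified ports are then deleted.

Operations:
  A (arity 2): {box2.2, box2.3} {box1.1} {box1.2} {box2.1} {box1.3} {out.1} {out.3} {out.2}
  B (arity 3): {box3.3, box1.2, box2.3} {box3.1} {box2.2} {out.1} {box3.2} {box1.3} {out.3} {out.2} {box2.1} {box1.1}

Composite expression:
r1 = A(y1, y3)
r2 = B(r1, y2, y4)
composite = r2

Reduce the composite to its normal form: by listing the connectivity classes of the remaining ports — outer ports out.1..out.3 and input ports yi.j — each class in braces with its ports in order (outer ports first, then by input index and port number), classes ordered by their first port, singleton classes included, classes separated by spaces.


{out.1} {out.2} {out.3} {y1.1} {y1.2} {y1.3} {y2.1} {y2.2} {y2.3, y4.3} {y3.1} {y3.2, y3.3} {y4.1} {y4.2}

Reachability decides: close wires over B-identified ports.
through A, on inputs (y1, y3): {out.1} {out.2} {out.3} {y1.1} {y1.2} {y1.3} {y3.1} {y3.2, y3.3} (out.j = stage outer ports)
through B, on inputs (y1, y3, y2, y4): {out.1} {out.2} {out.3} {y1.1} {y1.2} {y1.3} {y2.1} {y2.2} {y2.3, y4.3} {y3.1} {y3.2, y3.3} {y4.1} {y4.2} (out.j = stage outer ports)


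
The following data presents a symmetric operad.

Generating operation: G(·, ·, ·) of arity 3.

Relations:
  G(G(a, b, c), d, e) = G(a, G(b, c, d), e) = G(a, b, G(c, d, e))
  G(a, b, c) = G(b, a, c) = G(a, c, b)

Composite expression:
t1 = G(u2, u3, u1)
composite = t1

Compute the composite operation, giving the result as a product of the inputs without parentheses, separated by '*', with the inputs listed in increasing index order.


u1 * u2 * u3

With G associative and commutative, the u-input set is all that matters.
G(u2, u3, u1) spells out as u2 * u3 * u1
reordering the factors by index: u1 * u2 * u3


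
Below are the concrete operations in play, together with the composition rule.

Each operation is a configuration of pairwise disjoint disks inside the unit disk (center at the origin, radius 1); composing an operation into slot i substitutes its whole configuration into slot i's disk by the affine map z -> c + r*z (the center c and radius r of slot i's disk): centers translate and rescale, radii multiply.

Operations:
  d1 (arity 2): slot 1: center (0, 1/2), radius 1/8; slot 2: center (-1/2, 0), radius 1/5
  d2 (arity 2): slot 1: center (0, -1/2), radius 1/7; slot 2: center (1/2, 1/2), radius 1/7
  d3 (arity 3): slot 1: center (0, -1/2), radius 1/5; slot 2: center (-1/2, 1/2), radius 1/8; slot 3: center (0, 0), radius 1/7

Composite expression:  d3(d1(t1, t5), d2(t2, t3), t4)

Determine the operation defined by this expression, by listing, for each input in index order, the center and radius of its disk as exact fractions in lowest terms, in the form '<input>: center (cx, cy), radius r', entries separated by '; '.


t1: center (0, -2/5), radius 1/40; t2: center (-1/2, 7/16), radius 1/56; t3: center (-7/16, 9/16), radius 1/56; t4: center (0, 0), radius 1/7; t5: center (-1/10, -1/2), radius 1/25

Below d3, radii multiply path by path; the t-disk centers shift.
tracing t1 down its 2-map path: center (0, -2/5), radius 1/40
tracing t5 down its 2-map path: center (-1/10, -1/2), radius 1/25
tracing t2 down its 2-map path: center (-1/2, 7/16), radius 1/56
tracing t3 down its 2-map path: center (-7/16, 9/16), radius 1/56
tracing t4 down its 1-map path: center (0, 0), radius 1/7


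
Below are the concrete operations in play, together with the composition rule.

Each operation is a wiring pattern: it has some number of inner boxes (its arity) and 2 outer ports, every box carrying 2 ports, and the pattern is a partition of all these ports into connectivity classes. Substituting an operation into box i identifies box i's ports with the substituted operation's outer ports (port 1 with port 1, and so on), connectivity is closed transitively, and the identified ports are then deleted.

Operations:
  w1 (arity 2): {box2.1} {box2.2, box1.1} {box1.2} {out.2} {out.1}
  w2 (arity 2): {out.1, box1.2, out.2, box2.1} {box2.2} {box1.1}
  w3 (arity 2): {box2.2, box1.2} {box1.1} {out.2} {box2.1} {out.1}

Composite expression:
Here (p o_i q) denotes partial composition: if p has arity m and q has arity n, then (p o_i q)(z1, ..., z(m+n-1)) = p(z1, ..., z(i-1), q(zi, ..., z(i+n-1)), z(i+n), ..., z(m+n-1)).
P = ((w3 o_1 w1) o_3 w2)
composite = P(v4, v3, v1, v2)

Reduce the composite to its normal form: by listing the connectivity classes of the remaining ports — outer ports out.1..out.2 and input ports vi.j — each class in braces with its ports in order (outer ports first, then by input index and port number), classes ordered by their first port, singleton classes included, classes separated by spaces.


Reachability decides: close wires over w3-identified ports.
after w1, the pattern on (v4, v3) reads {out.1} {out.2} {v3.1} {v3.2, v4.1} {v4.2} (out.j = its outer ports)
after w2, the pattern on (v1, v2) reads {out.1, out.2, v1.2, v2.1} {v1.1} {v2.2} (out.j = its outer ports)
after w3, the pattern on (v4, v3, v1, v2) reads {out.1} {out.2} {v1.1} {v1.2, v2.1} {v2.2} {v3.1} {v3.2, v4.1} {v4.2} (out.j = its outer ports)

{out.1} {out.2} {v1.1} {v1.2, v2.1} {v2.2} {v3.1} {v3.2, v4.1} {v4.2}


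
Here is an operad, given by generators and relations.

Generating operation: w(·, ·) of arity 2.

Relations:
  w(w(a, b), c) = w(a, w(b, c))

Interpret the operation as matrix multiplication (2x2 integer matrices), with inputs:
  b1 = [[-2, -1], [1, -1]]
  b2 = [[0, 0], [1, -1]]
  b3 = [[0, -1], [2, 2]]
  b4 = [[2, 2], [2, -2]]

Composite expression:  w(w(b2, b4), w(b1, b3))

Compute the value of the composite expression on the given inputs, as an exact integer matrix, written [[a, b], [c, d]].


[[0, 0], [-8, -12]]

w(b2, b4) = [[0, 0], [0, 4]]
w(b1, b3) = [[-2, 0], [-2, -3]]
w(w(b2, b4), w(b1, b3)) = [[0, 0], [-8, -12]]


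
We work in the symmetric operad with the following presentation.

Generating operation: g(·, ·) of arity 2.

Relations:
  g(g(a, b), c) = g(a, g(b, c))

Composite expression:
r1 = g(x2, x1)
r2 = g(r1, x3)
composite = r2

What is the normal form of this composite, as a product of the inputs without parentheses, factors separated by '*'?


All parenthesizations of g agree; list the x-inputs left to right.
g(x2, x1) unparenthesizes to x2 * x1
g(g(x2, x1), x3) unparenthesizes to x2 * x1 * x3

x2 * x1 * x3


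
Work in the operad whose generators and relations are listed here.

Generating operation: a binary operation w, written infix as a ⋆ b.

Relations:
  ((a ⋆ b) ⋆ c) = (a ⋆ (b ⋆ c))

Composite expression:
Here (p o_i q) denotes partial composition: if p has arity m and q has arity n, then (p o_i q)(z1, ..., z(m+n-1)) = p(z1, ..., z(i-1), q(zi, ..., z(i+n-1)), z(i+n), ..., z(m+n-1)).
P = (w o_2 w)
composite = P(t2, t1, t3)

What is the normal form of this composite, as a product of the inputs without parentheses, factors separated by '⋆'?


t2 ⋆ t1 ⋆ t3

The w-tree's shape is irrelevant; the t-reading-order decides.
(t1 ⋆ t3) collapses to t1 ⋆ t3
(t2 ⋆ (t1 ⋆ t3)) collapses to t2 ⋆ t1 ⋆ t3


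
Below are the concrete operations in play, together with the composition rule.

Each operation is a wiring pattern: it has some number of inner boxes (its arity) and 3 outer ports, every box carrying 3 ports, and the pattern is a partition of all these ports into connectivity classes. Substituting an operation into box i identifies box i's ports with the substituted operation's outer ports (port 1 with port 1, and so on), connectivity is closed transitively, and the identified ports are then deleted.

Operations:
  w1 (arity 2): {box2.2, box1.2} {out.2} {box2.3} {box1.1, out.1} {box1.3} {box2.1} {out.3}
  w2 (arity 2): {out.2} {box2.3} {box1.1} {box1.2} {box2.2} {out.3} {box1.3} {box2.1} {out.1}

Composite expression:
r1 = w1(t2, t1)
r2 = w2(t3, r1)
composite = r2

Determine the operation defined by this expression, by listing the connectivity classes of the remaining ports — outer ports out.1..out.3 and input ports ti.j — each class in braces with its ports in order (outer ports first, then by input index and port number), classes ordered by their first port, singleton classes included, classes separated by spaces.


{out.1} {out.2} {out.3} {t1.1} {t1.2, t2.2} {t1.3} {t2.1} {t2.3} {t3.1} {t3.2} {t3.3}

Connectivity passes through glued w2-boundaries; trace each wire chain.
composing w1 on (t2, t1), with out.j its own outer ports: {out.1, t2.1} {out.2} {out.3} {t1.1} {t1.2, t2.2} {t1.3} {t2.3}
composing w2 on (t3, t2, t1), with out.j its own outer ports: {out.1} {out.2} {out.3} {t1.1} {t1.2, t2.2} {t1.3} {t2.1} {t2.3} {t3.1} {t3.2} {t3.3}


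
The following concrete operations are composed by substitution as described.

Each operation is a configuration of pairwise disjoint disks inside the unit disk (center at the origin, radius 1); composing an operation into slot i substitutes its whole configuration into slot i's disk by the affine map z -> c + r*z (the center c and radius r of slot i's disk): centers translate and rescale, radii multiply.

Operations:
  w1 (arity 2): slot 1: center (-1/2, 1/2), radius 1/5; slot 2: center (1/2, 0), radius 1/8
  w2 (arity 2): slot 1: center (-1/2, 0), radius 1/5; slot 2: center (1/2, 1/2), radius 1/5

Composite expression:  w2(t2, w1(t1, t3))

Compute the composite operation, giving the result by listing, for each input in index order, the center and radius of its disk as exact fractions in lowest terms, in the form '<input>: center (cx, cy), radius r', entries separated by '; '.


Follow each t-input down from w2: c' goes to c + r*c', radius to r*r'.
t2: after 1 affine step, its disk has center (-1/2, 0), radius 1/5
t1: after 2 affine steps, its disk has center (2/5, 3/5), radius 1/25
t3: after 2 affine steps, its disk has center (3/5, 1/2), radius 1/40

t1: center (2/5, 3/5), radius 1/25; t2: center (-1/2, 0), radius 1/5; t3: center (3/5, 1/2), radius 1/40


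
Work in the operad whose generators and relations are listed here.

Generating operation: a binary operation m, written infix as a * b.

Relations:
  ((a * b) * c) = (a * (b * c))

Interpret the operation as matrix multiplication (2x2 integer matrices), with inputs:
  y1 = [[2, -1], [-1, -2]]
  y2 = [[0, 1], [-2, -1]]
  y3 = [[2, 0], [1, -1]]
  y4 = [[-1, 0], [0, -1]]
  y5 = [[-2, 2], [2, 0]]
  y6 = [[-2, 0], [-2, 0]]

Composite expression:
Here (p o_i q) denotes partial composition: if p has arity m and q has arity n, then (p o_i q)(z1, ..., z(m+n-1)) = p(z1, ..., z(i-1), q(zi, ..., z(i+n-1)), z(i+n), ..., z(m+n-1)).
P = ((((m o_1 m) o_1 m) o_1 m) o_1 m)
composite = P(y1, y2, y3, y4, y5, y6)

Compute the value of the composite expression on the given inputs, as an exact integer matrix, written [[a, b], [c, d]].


[[-12, 0], [-4, 0]]


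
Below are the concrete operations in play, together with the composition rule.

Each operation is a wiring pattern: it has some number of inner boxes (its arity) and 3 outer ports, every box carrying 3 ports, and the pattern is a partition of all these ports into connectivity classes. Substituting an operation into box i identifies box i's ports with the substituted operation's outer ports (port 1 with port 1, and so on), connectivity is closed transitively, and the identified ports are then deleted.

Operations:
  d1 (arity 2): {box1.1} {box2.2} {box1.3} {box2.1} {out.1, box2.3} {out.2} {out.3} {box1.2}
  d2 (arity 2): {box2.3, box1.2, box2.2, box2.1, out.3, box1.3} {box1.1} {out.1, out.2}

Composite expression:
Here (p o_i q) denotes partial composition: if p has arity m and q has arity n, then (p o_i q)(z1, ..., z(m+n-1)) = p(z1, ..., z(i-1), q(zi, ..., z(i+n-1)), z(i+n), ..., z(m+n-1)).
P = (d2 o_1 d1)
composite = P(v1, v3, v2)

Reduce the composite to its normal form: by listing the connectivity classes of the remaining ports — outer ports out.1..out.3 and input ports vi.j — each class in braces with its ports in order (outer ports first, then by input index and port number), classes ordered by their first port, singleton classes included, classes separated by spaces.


Substituting into d2 glues patterns; closure does the rest.
through d1, on inputs (v1, v3): {out.1, v3.3} {out.2} {out.3} {v1.1} {v1.2} {v1.3} {v3.1} {v3.2} (out.j = stage outer ports)
through d2, on inputs (v1, v3, v2): {out.1, out.2} {out.3, v2.1, v2.2, v2.3} {v1.1} {v1.2} {v1.3} {v3.1} {v3.2} {v3.3} (out.j = stage outer ports)

{out.1, out.2} {out.3, v2.1, v2.2, v2.3} {v1.1} {v1.2} {v1.3} {v3.1} {v3.2} {v3.3}


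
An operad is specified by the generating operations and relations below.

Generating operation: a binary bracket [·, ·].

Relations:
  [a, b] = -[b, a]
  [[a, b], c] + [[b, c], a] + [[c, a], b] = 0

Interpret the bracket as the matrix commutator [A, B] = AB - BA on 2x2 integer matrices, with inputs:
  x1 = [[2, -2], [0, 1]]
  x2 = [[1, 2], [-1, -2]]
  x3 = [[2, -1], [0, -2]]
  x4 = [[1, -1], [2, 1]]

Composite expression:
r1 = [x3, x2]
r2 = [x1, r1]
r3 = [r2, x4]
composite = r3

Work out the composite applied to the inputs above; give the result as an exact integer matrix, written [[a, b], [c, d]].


[[26, 16], [32, -26]]

[x3, x2] = [[1, 11], [4, -1]]
[x1, [x3, x2]] = [[-8, 15], [-4, 8]]
[[x1, [x3, x2]], x4] = [[26, 16], [32, -26]]


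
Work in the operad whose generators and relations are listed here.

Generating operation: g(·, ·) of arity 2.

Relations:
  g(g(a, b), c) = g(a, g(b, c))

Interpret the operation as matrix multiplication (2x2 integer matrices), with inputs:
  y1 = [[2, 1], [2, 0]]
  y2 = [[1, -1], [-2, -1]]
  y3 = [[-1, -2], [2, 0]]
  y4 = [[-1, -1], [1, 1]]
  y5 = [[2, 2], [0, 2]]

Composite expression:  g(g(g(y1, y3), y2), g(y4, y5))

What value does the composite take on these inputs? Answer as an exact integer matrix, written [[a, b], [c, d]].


[[-8, -16], [0, 0]]


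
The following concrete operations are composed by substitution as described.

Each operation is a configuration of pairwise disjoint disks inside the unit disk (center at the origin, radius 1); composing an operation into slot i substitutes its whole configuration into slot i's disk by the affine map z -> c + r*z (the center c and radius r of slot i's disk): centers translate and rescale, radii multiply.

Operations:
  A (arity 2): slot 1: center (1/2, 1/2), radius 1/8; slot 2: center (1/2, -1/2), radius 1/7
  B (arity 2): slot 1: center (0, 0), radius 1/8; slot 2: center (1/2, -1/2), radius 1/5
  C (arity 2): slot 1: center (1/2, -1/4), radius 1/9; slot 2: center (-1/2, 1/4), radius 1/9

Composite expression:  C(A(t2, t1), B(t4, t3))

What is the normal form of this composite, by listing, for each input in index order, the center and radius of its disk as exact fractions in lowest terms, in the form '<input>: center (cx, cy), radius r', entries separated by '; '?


t1: center (5/9, -11/36), radius 1/63; t2: center (5/9, -7/36), radius 1/72; t3: center (-4/9, 7/36), radius 1/45; t4: center (-1/2, 1/4), radius 1/72


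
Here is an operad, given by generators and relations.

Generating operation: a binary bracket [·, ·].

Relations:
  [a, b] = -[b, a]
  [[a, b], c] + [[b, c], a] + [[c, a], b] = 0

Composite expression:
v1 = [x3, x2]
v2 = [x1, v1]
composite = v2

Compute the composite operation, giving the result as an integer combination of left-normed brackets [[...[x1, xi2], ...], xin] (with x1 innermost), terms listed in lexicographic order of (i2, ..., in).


Skip Jacobi rewriting: expand, keep x1-initial words, read off terms.
Composite bracket: [x1, [x3, x2]]
Each bracket splits as ab - ba, giving 4 signed words (2^2 = 4).
Words beginning with x1 determine it all:
  x1x2x3 appears with sign -1, giving the term -[[x1, x2], x3]
  x1x3x2 appears with sign +1, giving the term +[[x1, x3], x2]

-[[x1, x2], x3] + [[x1, x3], x2]


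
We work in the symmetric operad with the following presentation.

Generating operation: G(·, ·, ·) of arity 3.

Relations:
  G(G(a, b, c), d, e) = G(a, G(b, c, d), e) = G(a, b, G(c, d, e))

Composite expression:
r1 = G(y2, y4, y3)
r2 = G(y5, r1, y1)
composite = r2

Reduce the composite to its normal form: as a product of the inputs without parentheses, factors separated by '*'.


y5 * y2 * y4 * y3 * y1

All parenthesizations of G agree; list the y-inputs left to right.
G(y2, y4, y3) linearizes to y2 * y4 * y3
G(y5, G(y2, y4, y3), y1) linearizes to y5 * y2 * y4 * y3 * y1


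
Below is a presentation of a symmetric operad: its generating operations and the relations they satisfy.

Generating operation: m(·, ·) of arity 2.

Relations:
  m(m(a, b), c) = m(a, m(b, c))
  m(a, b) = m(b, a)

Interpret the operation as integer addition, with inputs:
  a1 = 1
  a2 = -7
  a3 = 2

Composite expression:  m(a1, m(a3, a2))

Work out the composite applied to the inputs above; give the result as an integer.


-4

m(a3, a2) = -5
m(a1, m(a3, a2)) = -4


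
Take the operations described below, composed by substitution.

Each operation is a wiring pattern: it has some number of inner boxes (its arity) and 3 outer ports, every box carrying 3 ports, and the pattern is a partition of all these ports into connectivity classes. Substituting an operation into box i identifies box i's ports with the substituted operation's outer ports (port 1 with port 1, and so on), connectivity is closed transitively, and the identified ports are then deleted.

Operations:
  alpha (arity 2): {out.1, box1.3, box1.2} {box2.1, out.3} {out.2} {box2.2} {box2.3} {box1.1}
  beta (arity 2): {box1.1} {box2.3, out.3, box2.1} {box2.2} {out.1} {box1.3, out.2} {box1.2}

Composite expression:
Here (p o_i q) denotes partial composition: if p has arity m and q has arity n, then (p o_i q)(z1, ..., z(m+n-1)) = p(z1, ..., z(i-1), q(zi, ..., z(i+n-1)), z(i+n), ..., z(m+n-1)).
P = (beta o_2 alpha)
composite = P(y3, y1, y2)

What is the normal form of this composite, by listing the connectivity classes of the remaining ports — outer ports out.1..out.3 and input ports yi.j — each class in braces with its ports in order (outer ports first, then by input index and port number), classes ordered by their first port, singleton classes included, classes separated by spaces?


{out.1} {out.2, y3.3} {out.3, y1.2, y1.3, y2.1} {y1.1} {y2.2} {y2.3} {y3.1} {y3.2}

Reachability decides: close wires over beta-identified ports.
composing alpha on (y1, y2), with out.j its own outer ports: {out.1, y1.2, y1.3} {out.2} {out.3, y2.1} {y1.1} {y2.2} {y2.3}
composing beta on (y3, y1, y2), with out.j its own outer ports: {out.1} {out.2, y3.3} {out.3, y1.2, y1.3, y2.1} {y1.1} {y2.2} {y2.3} {y3.1} {y3.2}


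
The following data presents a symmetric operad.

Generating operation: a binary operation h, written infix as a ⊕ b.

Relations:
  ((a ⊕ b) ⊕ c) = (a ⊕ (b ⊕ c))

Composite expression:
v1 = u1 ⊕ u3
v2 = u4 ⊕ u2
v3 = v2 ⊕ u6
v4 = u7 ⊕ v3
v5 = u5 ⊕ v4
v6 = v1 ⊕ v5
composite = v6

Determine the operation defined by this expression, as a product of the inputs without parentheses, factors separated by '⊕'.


Under associativity of h, the answer is the u's in reading order.
(u1 ⊕ u3) flattens to u1 ⊕ u3
(u4 ⊕ u2) flattens to u4 ⊕ u2
((u4 ⊕ u2) ⊕ u6) flattens to u4 ⊕ u2 ⊕ u6
(u7 ⊕ ((u4 ⊕ u2) ⊕ u6)) flattens to u7 ⊕ u4 ⊕ u2 ⊕ u6
(u5 ⊕ (u7 ⊕ ((u4 ⊕ u2) ⊕ u6))) flattens to u5 ⊕ u7 ⊕ u4 ⊕ u2 ⊕ u6
((u1 ⊕ u3) ⊕ (u5 ⊕ (u7 ⊕ ((u4 ⊕ u2) ⊕ u6)))) flattens to u1 ⊕ u3 ⊕ u5 ⊕ u7 ⊕ u4 ⊕ u2 ⊕ u6

u1 ⊕ u3 ⊕ u5 ⊕ u7 ⊕ u4 ⊕ u2 ⊕ u6


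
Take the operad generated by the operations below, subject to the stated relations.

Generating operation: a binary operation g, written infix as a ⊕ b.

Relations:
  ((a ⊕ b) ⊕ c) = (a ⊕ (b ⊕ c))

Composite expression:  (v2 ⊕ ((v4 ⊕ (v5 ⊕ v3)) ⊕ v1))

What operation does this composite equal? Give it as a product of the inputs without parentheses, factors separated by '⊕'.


v2 ⊕ v4 ⊕ v5 ⊕ v3 ⊕ v1

All parenthesizations of g agree; list the v-inputs left to right.
(v5 ⊕ v3) reduces to v5 ⊕ v3
(v4 ⊕ (v5 ⊕ v3)) reduces to v4 ⊕ v5 ⊕ v3
((v4 ⊕ (v5 ⊕ v3)) ⊕ v1) reduces to v4 ⊕ v5 ⊕ v3 ⊕ v1
(v2 ⊕ ((v4 ⊕ (v5 ⊕ v3)) ⊕ v1)) reduces to v2 ⊕ v4 ⊕ v5 ⊕ v3 ⊕ v1


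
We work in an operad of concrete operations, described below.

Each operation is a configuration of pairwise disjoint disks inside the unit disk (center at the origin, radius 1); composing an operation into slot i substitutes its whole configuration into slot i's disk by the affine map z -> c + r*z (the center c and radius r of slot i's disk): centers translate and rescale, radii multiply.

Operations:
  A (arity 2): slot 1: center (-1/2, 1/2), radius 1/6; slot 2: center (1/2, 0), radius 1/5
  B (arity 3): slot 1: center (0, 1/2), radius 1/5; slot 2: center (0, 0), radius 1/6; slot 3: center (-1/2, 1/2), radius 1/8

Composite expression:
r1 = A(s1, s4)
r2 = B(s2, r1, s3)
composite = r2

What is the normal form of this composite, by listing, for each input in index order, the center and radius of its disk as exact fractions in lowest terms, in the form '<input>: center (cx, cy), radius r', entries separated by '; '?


s1: center (-1/12, 1/12), radius 1/36; s2: center (0, 1/2), radius 1/5; s3: center (-1/2, 1/2), radius 1/8; s4: center (1/12, 0), radius 1/30

Each s-disk chains the slot maps above it in B; radii multiply.
s2: after 1 affine step, its disk has center (0, 1/2), radius 1/5
s1: after 2 affine steps, its disk has center (-1/12, 1/12), radius 1/36
s4: after 2 affine steps, its disk has center (1/12, 0), radius 1/30
s3: after 1 affine step, its disk has center (-1/2, 1/2), radius 1/8


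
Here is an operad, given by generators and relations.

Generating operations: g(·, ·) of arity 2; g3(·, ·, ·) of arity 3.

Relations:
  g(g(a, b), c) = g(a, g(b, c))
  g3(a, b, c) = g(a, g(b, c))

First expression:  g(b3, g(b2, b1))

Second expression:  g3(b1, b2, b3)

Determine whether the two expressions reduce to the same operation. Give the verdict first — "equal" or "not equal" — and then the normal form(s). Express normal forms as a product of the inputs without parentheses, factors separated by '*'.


not equal; the first gives b3 * b2 * b1 and the second b1 * b2 * b3

The first expression reduces to b3 * b2 * b1
The second expression reduces to b1 * b2 * b3
Different reductions; not equal.


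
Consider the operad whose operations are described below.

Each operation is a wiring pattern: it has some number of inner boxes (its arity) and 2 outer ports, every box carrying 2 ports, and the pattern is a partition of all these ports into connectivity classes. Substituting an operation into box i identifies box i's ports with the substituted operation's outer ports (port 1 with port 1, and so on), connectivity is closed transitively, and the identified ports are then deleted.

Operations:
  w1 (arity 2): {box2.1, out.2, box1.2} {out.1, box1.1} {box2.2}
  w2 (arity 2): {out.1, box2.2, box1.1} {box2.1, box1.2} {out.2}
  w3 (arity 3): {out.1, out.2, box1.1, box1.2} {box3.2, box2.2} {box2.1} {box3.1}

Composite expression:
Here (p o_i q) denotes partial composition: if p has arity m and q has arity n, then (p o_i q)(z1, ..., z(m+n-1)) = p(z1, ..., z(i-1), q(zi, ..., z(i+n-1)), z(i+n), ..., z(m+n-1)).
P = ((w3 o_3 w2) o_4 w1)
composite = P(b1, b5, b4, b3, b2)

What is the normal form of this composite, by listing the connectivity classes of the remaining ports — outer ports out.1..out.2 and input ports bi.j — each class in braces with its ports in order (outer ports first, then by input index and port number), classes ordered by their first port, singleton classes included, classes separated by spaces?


Connectivity passes through glued w3-boundaries; trace each wire chain.
stage w1: inputs (b3, b2), connectivity {out.1, b3.1} {out.2, b2.1, b3.2} {b2.2}, out.j its boundary
stage w2: inputs (b4, b3, b2), connectivity {out.1, b2.1, b3.2, b4.1} {out.2} {b2.2} {b3.1, b4.2}, out.j its boundary
stage w3: inputs (b1, b5, b4, b3, b2), connectivity {out.1, out.2, b1.1, b1.2} {b2.1, b3.2, b4.1} {b2.2} {b3.1, b4.2} {b5.1} {b5.2}, out.j its boundary

{out.1, out.2, b1.1, b1.2} {b2.1, b3.2, b4.1} {b2.2} {b3.1, b4.2} {b5.1} {b5.2}


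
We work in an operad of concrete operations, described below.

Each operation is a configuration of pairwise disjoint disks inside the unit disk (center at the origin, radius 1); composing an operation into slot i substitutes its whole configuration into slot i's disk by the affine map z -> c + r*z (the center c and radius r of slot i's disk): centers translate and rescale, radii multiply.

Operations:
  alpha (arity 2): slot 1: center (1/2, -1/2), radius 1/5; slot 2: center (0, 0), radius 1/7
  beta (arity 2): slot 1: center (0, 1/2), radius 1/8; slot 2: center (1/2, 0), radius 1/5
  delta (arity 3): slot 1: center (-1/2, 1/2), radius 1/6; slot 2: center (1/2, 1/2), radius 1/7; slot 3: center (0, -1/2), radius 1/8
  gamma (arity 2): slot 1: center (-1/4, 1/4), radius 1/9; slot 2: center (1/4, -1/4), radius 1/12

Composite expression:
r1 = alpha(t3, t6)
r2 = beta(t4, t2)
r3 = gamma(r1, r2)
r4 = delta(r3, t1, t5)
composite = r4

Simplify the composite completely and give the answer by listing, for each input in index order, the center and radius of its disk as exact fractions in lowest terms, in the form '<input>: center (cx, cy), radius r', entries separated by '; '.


t1: center (1/2, 1/2), radius 1/7; t2: center (-65/144, 11/24), radius 1/360; t3: center (-115/216, 115/216), radius 1/270; t4: center (-11/24, 67/144), radius 1/576; t5: center (0, -1/2), radius 1/8; t6: center (-13/24, 13/24), radius 1/378

Only the slot chain above each t matters under delta; compose those maps.
for t3, the 3-step affine chain lands on center (-115/216, 115/216), radius 1/270
for t6, the 3-step affine chain lands on center (-13/24, 13/24), radius 1/378
for t4, the 3-step affine chain lands on center (-11/24, 67/144), radius 1/576
for t2, the 3-step affine chain lands on center (-65/144, 11/24), radius 1/360
for t1, the 1-step affine chain lands on center (1/2, 1/2), radius 1/7
for t5, the 1-step affine chain lands on center (0, -1/2), radius 1/8


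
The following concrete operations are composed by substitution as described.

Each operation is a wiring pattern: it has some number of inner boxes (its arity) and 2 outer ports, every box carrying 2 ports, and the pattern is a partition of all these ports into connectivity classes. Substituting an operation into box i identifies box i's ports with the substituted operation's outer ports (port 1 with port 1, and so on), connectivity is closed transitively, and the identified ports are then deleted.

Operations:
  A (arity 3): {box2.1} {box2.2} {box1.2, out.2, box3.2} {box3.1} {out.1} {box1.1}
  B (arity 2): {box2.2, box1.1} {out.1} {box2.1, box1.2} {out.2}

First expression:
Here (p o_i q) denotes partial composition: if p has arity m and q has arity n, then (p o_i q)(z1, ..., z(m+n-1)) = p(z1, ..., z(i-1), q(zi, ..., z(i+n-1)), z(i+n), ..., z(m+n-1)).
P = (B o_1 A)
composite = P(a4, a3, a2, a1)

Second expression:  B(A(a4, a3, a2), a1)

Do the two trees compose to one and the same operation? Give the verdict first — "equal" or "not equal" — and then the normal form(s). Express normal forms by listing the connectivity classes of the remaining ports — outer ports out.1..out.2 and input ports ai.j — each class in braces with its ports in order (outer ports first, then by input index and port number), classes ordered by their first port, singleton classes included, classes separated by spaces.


equal — both sides give {out.1} {out.2} {a1.1, a2.2, a4.2} {a1.2} {a2.1} {a3.1} {a3.2} {a4.1}

Reducing the first expression gives {out.1} {out.2} {a1.1, a2.2, a4.2} {a1.2} {a2.1} {a3.1} {a3.2} {a4.1}
Reducing the second expression gives {out.1} {out.2} {a1.1, a2.2, a4.2} {a1.2} {a2.1} {a3.1} {a3.2} {a4.1}
Both agree, so they are equal.


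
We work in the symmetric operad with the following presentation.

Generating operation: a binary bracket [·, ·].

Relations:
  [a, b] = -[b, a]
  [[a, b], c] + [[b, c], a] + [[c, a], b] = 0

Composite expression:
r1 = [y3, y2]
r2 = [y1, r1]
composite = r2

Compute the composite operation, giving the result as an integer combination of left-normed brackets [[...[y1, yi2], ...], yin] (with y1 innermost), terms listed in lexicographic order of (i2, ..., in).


-[[y1, y2], y3] + [[y1, y3], y2]


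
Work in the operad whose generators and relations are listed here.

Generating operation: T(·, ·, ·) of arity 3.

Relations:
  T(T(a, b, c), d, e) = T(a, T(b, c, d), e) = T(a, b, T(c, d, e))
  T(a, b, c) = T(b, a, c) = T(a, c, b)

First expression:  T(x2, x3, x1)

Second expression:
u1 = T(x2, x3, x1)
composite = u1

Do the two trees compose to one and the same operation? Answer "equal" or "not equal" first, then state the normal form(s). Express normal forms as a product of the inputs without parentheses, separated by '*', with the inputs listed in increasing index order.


In normal form, the first expression is x1 * x2 * x3
In normal form, the second expression is x1 * x2 * x3
Same normal form: equal.

equal — both sides give x1 * x2 * x3


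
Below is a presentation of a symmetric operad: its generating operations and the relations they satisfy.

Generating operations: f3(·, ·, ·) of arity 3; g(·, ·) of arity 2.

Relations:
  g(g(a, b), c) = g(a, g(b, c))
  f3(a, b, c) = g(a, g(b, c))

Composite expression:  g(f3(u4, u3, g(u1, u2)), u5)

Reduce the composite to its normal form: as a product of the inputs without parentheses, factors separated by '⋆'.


Key point: g is associative — brackets drop, the u-order remains.
g(u1, u2) spells out as u1 ⋆ u2
f3(u4, u3, g(u1, u2)) spells out as u4 ⋆ u3 ⋆ u1 ⋆ u2
g(f3(u4, u3, g(u1, u2)), u5) spells out as u4 ⋆ u3 ⋆ u1 ⋆ u2 ⋆ u5

u4 ⋆ u3 ⋆ u1 ⋆ u2 ⋆ u5


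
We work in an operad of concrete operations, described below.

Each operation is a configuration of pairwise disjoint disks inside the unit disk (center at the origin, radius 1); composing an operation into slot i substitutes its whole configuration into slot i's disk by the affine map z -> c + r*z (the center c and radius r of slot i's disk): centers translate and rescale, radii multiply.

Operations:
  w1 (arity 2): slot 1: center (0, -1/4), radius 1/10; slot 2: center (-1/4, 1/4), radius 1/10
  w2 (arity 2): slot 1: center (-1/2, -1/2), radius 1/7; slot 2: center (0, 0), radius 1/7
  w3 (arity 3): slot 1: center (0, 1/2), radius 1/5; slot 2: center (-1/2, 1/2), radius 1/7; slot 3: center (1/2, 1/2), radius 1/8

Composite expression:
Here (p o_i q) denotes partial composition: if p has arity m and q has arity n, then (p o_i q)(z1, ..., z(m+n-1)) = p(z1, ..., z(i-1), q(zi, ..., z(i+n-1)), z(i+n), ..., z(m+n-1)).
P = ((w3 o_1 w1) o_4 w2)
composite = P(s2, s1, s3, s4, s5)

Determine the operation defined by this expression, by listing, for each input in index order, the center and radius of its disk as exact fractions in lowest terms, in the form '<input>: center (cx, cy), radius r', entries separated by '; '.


s1: center (-1/20, 11/20), radius 1/50; s2: center (0, 9/20), radius 1/50; s3: center (-1/2, 1/2), radius 1/7; s4: center (7/16, 7/16), radius 1/56; s5: center (1/2, 1/2), radius 1/56

Each s-disk chains the slot maps above it in w3; radii multiply.
s2 passes through 2 substitutions, ending at center (0, 9/20), radius 1/50
s1 passes through 2 substitutions, ending at center (-1/20, 11/20), radius 1/50
s3 passes through 1 substitution, ending at center (-1/2, 1/2), radius 1/7
s4 passes through 2 substitutions, ending at center (7/16, 7/16), radius 1/56
s5 passes through 2 substitutions, ending at center (1/2, 1/2), radius 1/56


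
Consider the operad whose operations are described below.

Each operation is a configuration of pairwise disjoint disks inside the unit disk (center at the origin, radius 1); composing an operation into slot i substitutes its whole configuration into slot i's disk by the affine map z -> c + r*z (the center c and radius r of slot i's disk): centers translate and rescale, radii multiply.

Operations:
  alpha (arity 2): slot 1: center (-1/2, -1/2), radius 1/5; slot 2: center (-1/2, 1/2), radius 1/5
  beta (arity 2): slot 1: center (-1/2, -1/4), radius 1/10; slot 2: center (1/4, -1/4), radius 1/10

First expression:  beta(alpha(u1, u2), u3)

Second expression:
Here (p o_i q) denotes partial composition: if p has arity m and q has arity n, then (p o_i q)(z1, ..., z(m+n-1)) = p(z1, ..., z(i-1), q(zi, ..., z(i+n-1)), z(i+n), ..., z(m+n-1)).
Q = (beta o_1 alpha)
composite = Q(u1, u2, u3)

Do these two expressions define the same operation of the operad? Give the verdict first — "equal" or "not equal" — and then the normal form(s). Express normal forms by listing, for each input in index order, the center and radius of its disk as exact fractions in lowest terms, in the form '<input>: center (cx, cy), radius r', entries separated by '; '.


equal — both sides give u1: center (-11/20, -3/10), radius 1/50; u2: center (-11/20, -1/5), radius 1/50; u3: center (1/4, -1/4), radius 1/10

The first expression reduces to u1: center (-11/20, -3/10), radius 1/50; u2: center (-11/20, -1/5), radius 1/50; u3: center (1/4, -1/4), radius 1/10
The second expression reduces to u1: center (-11/20, -3/10), radius 1/50; u2: center (-11/20, -1/5), radius 1/50; u3: center (1/4, -1/4), radius 1/10
Both agree, so they are equal.


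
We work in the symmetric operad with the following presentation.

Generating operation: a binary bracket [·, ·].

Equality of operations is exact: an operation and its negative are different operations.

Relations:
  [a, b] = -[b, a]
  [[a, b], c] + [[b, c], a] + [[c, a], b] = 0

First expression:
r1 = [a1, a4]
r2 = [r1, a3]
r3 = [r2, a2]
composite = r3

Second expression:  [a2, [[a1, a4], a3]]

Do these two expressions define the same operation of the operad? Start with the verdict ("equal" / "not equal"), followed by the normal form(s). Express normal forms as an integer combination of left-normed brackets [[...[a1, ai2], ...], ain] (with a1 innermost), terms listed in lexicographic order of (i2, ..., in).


The first composite normalizes to [[[a1, a4], a3], a2]
The second composite normalizes to -[[[a1, a4], a3], a2]
No match — not equal.

not equal — first [[[a1, a4], a3], a2], second -[[[a1, a4], a3], a2]


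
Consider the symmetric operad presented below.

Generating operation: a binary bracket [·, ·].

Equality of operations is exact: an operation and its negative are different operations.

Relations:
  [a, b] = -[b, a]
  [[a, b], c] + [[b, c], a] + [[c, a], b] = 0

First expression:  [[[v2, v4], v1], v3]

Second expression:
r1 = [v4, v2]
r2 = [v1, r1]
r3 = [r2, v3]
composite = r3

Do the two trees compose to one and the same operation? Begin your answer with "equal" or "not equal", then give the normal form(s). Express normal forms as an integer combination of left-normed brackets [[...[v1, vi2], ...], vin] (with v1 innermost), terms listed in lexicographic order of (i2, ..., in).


equal — both sides give -[[[v1, v2], v4], v3] + [[[v1, v4], v2], v3]

The first composite normalizes to -[[[v1, v2], v4], v3] + [[[v1, v4], v2], v3]
The second composite normalizes to -[[[v1, v2], v4], v3] + [[[v1, v4], v2], v3]
Both agree, so they are equal.


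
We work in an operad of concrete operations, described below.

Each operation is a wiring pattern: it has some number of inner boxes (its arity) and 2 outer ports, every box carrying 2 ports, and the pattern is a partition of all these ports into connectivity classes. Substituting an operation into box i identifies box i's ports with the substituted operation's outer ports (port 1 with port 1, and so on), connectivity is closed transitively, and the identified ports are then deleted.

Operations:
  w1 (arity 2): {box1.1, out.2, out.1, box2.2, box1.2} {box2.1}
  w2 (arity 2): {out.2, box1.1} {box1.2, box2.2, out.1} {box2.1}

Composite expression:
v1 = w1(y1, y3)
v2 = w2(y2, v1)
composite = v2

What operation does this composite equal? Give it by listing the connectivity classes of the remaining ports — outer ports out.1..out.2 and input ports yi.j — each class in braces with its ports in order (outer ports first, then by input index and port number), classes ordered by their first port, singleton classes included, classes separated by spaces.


{out.1, y1.1, y1.2, y2.2, y3.2} {out.2, y2.1} {y3.1}


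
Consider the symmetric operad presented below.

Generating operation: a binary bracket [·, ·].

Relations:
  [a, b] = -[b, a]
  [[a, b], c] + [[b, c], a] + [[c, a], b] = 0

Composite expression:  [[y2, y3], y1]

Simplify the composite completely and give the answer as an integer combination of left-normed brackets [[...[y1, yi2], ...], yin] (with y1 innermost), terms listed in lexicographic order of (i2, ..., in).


-[[y1, y2], y3] + [[y1, y3], y2]

Expand each bracket as ab - ba; the y1-initial words give the coefficients.
Composite bracket: [[y2, y3], y1]
The bracket unfolds into 4 signed words via [a, b] = ab - ba (2^2 = 4).
Words beginning with y1 determine it all:
  from y1y2y3, sign -1: term -[[y1, y2], y3]
  from y1y3y2, sign +1: term +[[y1, y3], y2]
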